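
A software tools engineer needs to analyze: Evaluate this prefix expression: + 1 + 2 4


Parsing prefix expression: + 1 + 2 4
Step 1: Innermost operation '+ 2 4'
  2 + 4 = 6
Step 2: Outer operation '+ 1 [6]'
  1 + 6 = 7

7


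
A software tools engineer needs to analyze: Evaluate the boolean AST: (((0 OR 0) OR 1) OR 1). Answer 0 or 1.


Step 1: Evaluate inner node
  0 OR 0 = 0
Step 2: Evaluate next node
  0 OR 1 = 1
Step 3: Evaluate root node
  1 OR 1 = 1

1


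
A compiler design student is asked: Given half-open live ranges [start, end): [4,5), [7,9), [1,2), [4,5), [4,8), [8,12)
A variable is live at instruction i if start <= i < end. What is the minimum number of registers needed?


Live ranges:
  Var0: [4, 5)
  Var1: [7, 9)
  Var2: [1, 2)
  Var3: [4, 5)
  Var4: [4, 8)
  Var5: [8, 12)
Sweep-line events (position, delta, active):
  pos=1 start -> active=1
  pos=2 end -> active=0
  pos=4 start -> active=1
  pos=4 start -> active=2
  pos=4 start -> active=3
  pos=5 end -> active=2
  pos=5 end -> active=1
  pos=7 start -> active=2
  pos=8 end -> active=1
  pos=8 start -> active=2
  pos=9 end -> active=1
  pos=12 end -> active=0
Maximum simultaneous active: 3
Minimum registers needed: 3

3


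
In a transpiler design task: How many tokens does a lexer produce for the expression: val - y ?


Scanning 'val - y'
Token 1: 'val' -> identifier
Token 2: '-' -> operator
Token 3: 'y' -> identifier
Total tokens: 3

3


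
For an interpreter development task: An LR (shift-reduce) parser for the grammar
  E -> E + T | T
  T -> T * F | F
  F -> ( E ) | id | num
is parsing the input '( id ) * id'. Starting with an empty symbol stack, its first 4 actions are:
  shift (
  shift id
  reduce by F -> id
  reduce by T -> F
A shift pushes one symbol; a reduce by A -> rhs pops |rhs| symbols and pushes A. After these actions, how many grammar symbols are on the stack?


Tracking the symbol stack through each action:
  Action 1: shift '(' : push -> stack = [(] (size 1)
  Action 2: shift 'id' : push -> stack = [(, id] (size 2)
  Action 3: reduce by F -> id : pop 1, push F -> stack = [(, F] (size 2)
  Action 4: reduce by T -> F : pop 1, push T -> stack = [(, T] (size 2)
Final stack size: 2

2


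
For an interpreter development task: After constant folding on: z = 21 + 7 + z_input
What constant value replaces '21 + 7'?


Identifying constant sub-expression:
  Original: z = 21 + 7 + z_input
  21 and 7 are both compile-time constants
  Evaluating: 21 + 7 = 28
  After folding: z = 28 + z_input

28


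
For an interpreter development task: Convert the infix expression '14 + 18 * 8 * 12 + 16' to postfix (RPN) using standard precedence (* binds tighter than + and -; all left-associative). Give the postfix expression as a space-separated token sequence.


Applying the shunting-yard algorithm:
  Operand 14 -> output
  Push '+' onto operator stack -> op-stack: [+]
  Operand 18 -> output
  Push '*' onto operator stack -> op-stack: [+, *]
  Operand 8 -> output
  See '*' (prec 2); top '*' (prec 2) >= it -> pop '*' to output
  Push '*' onto operator stack -> op-stack: [+, *]
  Operand 12 -> output
  See '+' (prec 1); top '*' (prec 2) >= it -> pop '*' to output
  See '+' (prec 1); top '+' (prec 1) >= it -> pop '+' to output
  Push '+' onto operator stack -> op-stack: [+]
  Operand 16 -> output
  End of input: pop '+' to output
Postfix result: 14 18 8 * 12 * + 16 +

14 18 8 * 12 * + 16 +


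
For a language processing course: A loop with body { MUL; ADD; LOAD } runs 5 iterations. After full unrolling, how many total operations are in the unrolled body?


Loop body operations: MUL, ADD, LOAD (3 ops per iteration)
Unrolling 5 iterations:
  Iteration 1: MUL, ADD, LOAD (3 ops)
  Iteration 2: MUL, ADD, LOAD (3 ops)
  Iteration 3: MUL, ADD, LOAD (3 ops)
  Iteration 4: MUL, ADD, LOAD (3 ops)
  Iteration 5: MUL, ADD, LOAD (3 ops)
Total: 5 iterations * 3 ops/iter = 15 operations

15


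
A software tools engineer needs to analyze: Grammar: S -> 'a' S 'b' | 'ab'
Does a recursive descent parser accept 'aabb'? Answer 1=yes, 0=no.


Grammar accepts strings of the form a^n b^n (n >= 1)
Word: 'aabb'
Counting: 2 a's and 2 b's
Check: 2 == 2? Yes
Derivation (S -> aSb applied 1 time(s), then S -> ab): S => aSb => aabb
Accepted

1


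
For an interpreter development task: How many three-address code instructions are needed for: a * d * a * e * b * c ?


Expression: a * d * a * e * b * c
Generating three-address code (respecting * over +/- precedence):
  Instruction 1: t1 = a * d
  Instruction 2: t2 = t1 * a
  Instruction 3: t3 = t2 * e
  Instruction 4: t4 = t3 * b
  Instruction 5: t5 = t4 * c
Total instructions: 5

5


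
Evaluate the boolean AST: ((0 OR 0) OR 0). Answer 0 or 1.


Step 1: Evaluate inner node
  0 OR 0 = 0
Step 2: Evaluate root node
  0 OR 0 = 0

0


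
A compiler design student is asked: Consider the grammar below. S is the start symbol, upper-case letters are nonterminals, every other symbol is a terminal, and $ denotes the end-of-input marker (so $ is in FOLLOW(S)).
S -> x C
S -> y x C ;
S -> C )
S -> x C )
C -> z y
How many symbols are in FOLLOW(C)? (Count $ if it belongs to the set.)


S is the start symbol and does not occur in any rule body, so FOLLOW(S) = {$}.
Examining every occurrence of C in a rule body:
  S -> x C : C is at the right end -> add FOLLOW(S) = {$}
  S -> y x C ; : C is followed by terminal ';' -> add ';'
  S -> C ) : C is followed by terminal ')' -> add ')'
  S -> x C ) : C is followed by terminal ')' -> add ')' (already in the set)
  C -> z y : C does not occur in the body -> contributes nothing
FOLLOW(C) = {), ;, $}
Count: 3

3


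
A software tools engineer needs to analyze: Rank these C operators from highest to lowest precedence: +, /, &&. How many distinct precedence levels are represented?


Looking up precedence for each operator:
  + -> precedence 5
  / -> precedence 6
  && -> precedence 2
Sorted highest to lowest: /, +, &&
Distinct precedence values: [6, 5, 2]
Number of distinct levels: 3

3


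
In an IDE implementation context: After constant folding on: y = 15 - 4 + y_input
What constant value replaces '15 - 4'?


Identifying constant sub-expression:
  Original: y = 15 - 4 + y_input
  15 and 4 are both compile-time constants
  Evaluating: 15 - 4 = 11
  After folding: y = 11 + y_input

11


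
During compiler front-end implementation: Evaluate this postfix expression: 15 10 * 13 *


Processing tokens left to right:
Push 15, Push 10
Pop 15 and 10, compute 15 * 10 = 150, push 150
Push 13
Pop 150 and 13, compute 150 * 13 = 1950, push 1950
Stack result: 1950

1950


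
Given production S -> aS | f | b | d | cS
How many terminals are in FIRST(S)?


Production: S -> aS | f | b | d | cS
Examining each alternative for leading terminals:
  S -> aS : first terminal = 'a'
  S -> f : first terminal = 'f'
  S -> b : first terminal = 'b'
  S -> d : first terminal = 'd'
  S -> cS : first terminal = 'c'
FIRST(S) = {a, b, c, d, f}
Count: 5

5


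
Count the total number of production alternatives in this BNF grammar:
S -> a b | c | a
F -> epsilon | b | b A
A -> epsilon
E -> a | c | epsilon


Counting alternatives per rule:
  S: 3 alternative(s)
  F: 3 alternative(s)
  A: 1 alternative(s)
  E: 3 alternative(s)
Sum: 3 + 3 + 1 + 3 = 10

10


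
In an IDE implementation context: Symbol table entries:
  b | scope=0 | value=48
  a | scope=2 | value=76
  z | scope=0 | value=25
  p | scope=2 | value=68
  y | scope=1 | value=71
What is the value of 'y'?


Searching symbol table for 'y':
  b | scope=0 | value=48
  a | scope=2 | value=76
  z | scope=0 | value=25
  p | scope=2 | value=68
  y | scope=1 | value=71 <- MATCH
Found 'y' at scope 1 with value 71

71


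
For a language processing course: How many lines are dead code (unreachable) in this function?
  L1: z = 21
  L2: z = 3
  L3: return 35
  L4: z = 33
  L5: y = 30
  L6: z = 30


Analyzing control flow:
  L1: reachable (before return)
  L2: reachable (before return)
  L3: reachable (return statement)
  L4: DEAD (after return at L3)
  L5: DEAD (after return at L3)
  L6: DEAD (after return at L3)
Return at L3, total lines = 6
Dead lines: L4 through L6
Count: 3

3


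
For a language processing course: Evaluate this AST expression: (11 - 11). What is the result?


Expression: (11 - 11)
Evaluating step by step:
  11 - 11 = 0
Result: 0

0


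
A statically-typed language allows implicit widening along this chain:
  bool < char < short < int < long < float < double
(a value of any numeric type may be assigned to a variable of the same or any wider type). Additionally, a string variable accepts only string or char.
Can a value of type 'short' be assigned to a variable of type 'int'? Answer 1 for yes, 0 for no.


Target variable type: int
Source value type: short
Numeric ranks: short=2, int=3
Widening allowed iff rank(source) <= rank(target): 2 <= 3? Yes
Result: 1

1


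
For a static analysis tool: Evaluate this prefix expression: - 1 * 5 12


Parsing prefix expression: - 1 * 5 12
Step 1: Innermost operation '* 5 12'
  5 * 12 = 60
Step 2: Outer operation '- 1 [60]'
  1 - 60 = -59

-59


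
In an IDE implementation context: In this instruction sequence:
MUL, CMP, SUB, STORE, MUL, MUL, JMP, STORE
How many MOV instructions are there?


Scanning instruction sequence for MOV:
  Position 1: MUL
  Position 2: CMP
  Position 3: SUB
  Position 4: STORE
  Position 5: MUL
  Position 6: MUL
  Position 7: JMP
  Position 8: STORE
Matches at positions: []
Total MOV count: 0

0


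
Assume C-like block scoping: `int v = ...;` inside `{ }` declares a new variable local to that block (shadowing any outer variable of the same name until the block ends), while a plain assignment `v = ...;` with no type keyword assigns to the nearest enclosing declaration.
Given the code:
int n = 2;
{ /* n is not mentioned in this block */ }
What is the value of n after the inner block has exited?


Analyzing scoping rules:
Outer scope: declares n = 2
Inner block: n is neither redeclared nor assigned -> unchanged
After the block -> 2
Result: 2

2


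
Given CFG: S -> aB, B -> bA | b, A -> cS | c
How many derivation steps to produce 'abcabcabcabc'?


Grammar: S -> aB, B -> bA | b, A -> cS | c
Deriving 'abcabcabcabc':
Step 1: S -> aB => aB
Step 2: B -> bA => abA
Step 3: A -> cS => abcS
Step 4: S -> aB => abcaB
Step 5: B -> bA => abcabA
Step 6: A -> cS => abcabcS
Step 7: S -> aB => abcabcaB
Step 8: B -> bA => abcabcabA
Step 9: A -> cS => abcabcabcS
Step 10: S -> aB => abcabcabcaB
Step 11: B -> bA => abcabcabcabA
Step 12: A -> c => abcabcabcabc
Total derivation steps: 12

12


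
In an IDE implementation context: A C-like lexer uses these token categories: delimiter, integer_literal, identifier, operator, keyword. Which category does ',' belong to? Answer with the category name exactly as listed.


Token: ','
Checking categories:
  identifier: no
  integer_literal: no
  operator: no
  keyword: no
  delimiter: YES
Category: delimiter

delimiter


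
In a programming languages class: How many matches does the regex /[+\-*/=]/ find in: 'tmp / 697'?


Pattern: /[+\-*/=]/ (operators)
Input: 'tmp / 697'
Scanning for matches:
  Match 1: '/'
Total matches: 1

1


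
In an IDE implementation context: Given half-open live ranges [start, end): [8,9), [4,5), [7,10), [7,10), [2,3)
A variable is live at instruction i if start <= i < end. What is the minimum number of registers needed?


Live ranges:
  Var0: [8, 9)
  Var1: [4, 5)
  Var2: [7, 10)
  Var3: [7, 10)
  Var4: [2, 3)
Sweep-line events (position, delta, active):
  pos=2 start -> active=1
  pos=3 end -> active=0
  pos=4 start -> active=1
  pos=5 end -> active=0
  pos=7 start -> active=1
  pos=7 start -> active=2
  pos=8 start -> active=3
  pos=9 end -> active=2
  pos=10 end -> active=1
  pos=10 end -> active=0
Maximum simultaneous active: 3
Minimum registers needed: 3

3


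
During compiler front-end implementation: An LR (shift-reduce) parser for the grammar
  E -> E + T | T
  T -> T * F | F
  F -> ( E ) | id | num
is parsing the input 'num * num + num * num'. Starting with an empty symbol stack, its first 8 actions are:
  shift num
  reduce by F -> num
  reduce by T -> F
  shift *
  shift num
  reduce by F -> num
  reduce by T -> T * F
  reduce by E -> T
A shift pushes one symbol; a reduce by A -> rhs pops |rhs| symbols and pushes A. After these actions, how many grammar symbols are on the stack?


Tracking the symbol stack through each action:
  Action 1: shift 'num' : push -> stack = [num] (size 1)
  Action 2: reduce by F -> num : pop 1, push F -> stack = [F] (size 1)
  Action 3: reduce by T -> F : pop 1, push T -> stack = [T] (size 1)
  Action 4: shift '*' : push -> stack = [T, *] (size 2)
  Action 5: shift 'num' : push -> stack = [T, *, num] (size 3)
  Action 6: reduce by F -> num : pop 1, push F -> stack = [T, *, F] (size 3)
  Action 7: reduce by T -> T * F : pop 3, push T -> stack = [T] (size 1)
  Action 8: reduce by E -> T : pop 1, push E -> stack = [E] (size 1)
Final stack size: 1

1


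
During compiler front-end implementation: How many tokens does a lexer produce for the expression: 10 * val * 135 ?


Scanning '10 * val * 135'
Token 1: '10' -> integer_literal
Token 2: '*' -> operator
Token 3: 'val' -> identifier
Token 4: '*' -> operator
Token 5: '135' -> integer_literal
Total tokens: 5

5


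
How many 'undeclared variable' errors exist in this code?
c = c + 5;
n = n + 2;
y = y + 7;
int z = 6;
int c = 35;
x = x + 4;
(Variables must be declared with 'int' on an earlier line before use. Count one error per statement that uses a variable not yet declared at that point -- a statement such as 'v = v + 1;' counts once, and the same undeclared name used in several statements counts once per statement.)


Scanning code line by line:
  Line 1: use 'c' -> ERROR (undeclared)
  Line 2: use 'n' -> ERROR (undeclared)
  Line 3: use 'y' -> ERROR (undeclared)
  Line 4: declare 'z' -> declared = ['z']
  Line 5: declare 'c' -> declared = ['c', 'z']
  Line 6: use 'x' -> ERROR (undeclared)
Total undeclared variable errors: 4

4


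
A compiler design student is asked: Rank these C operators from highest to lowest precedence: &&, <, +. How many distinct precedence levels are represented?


Looking up precedence for each operator:
  && -> precedence 2
  < -> precedence 4
  + -> precedence 5
Sorted highest to lowest: +, <, &&
Distinct precedence values: [5, 4, 2]
Number of distinct levels: 3

3


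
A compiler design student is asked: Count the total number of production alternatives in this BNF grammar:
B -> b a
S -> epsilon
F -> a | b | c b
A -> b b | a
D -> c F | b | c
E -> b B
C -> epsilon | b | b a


Counting alternatives per rule:
  B: 1 alternative(s)
  S: 1 alternative(s)
  F: 3 alternative(s)
  A: 2 alternative(s)
  D: 3 alternative(s)
  E: 1 alternative(s)
  C: 3 alternative(s)
Sum: 1 + 1 + 3 + 2 + 3 + 1 + 3 = 14

14


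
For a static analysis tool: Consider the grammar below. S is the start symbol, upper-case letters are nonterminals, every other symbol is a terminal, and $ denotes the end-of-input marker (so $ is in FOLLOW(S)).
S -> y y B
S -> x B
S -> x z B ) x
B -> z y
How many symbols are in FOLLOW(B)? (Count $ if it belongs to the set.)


S is the start symbol and does not occur in any rule body, so FOLLOW(S) = {$}.
Examining every occurrence of B in a rule body:
  S -> y y B : B is at the right end -> add FOLLOW(S) = {$}
  S -> x B : B is at the right end -> add FOLLOW(S) = {$} (already in the set)
  S -> x z B ) x : B is followed by terminal ')' -> add ')'
  B -> z y : B does not occur in the body -> contributes nothing
FOLLOW(B) = {), $}
Count: 2

2


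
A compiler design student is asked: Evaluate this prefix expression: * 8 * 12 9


Parsing prefix expression: * 8 * 12 9
Step 1: Innermost operation '* 12 9'
  12 * 9 = 108
Step 2: Outer operation '* 8 [108]'
  8 * 108 = 864

864


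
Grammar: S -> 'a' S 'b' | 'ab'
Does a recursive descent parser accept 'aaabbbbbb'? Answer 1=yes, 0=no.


Grammar accepts strings of the form a^n b^n (n >= 1)
Word: 'aaabbbbbb'
Counting: 3 a's and 6 b's
Check: 3 == 6? No
Mismatch: a-count != b-count
Rejected

0


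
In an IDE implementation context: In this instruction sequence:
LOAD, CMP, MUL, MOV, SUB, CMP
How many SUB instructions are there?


Scanning instruction sequence for SUB:
  Position 1: LOAD
  Position 2: CMP
  Position 3: MUL
  Position 4: MOV
  Position 5: SUB <- MATCH
  Position 6: CMP
Matches at positions: [5]
Total SUB count: 1

1


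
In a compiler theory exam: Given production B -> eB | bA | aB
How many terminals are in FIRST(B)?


Production: B -> eB | bA | aB
Examining each alternative for leading terminals:
  B -> eB : first terminal = 'e'
  B -> bA : first terminal = 'b'
  B -> aB : first terminal = 'a'
FIRST(B) = {a, b, e}
Count: 3

3


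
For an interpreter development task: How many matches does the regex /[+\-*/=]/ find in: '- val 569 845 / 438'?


Pattern: /[+\-*/=]/ (operators)
Input: '- val 569 845 / 438'
Scanning for matches:
  Match 1: '-'
  Match 2: '/'
Total matches: 2

2


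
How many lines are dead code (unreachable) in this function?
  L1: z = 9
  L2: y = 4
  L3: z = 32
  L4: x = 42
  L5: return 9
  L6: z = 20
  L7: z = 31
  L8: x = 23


Analyzing control flow:
  L1: reachable (before return)
  L2: reachable (before return)
  L3: reachable (before return)
  L4: reachable (before return)
  L5: reachable (return statement)
  L6: DEAD (after return at L5)
  L7: DEAD (after return at L5)
  L8: DEAD (after return at L5)
Return at L5, total lines = 8
Dead lines: L6 through L8
Count: 3

3


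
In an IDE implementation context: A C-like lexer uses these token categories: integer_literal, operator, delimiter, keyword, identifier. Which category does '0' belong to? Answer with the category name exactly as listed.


Token: '0'
Checking categories:
  identifier: no
  integer_literal: YES
  operator: no
  keyword: no
  delimiter: no
Category: integer_literal

integer_literal


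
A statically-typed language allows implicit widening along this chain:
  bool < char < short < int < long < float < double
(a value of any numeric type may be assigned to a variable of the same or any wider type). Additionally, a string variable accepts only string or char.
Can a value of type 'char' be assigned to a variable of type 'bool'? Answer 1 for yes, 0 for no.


Target variable type: bool
Source value type: char
Numeric ranks: char=1, bool=0
Widening allowed iff rank(source) <= rank(target): 1 <= 0? No
Result: 0

0


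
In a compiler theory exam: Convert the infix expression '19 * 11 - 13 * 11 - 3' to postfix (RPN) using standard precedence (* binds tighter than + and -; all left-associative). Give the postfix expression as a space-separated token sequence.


Applying the shunting-yard algorithm:
  Operand 19 -> output
  Push '*' onto operator stack -> op-stack: [*]
  Operand 11 -> output
  See '-' (prec 1); top '*' (prec 2) >= it -> pop '*' to output
  Push '-' onto operator stack -> op-stack: [-]
  Operand 13 -> output
  Push '*' onto operator stack -> op-stack: [-, *]
  Operand 11 -> output
  See '-' (prec 1); top '*' (prec 2) >= it -> pop '*' to output
  See '-' (prec 1); top '-' (prec 1) >= it -> pop '-' to output
  Push '-' onto operator stack -> op-stack: [-]
  Operand 3 -> output
  End of input: pop '-' to output
Postfix result: 19 11 * 13 11 * - 3 -

19 11 * 13 11 * - 3 -


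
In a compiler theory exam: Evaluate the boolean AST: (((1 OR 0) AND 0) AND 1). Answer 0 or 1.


Step 1: Evaluate inner node
  1 OR 0 = 1
Step 2: Evaluate next node
  1 AND 0 = 0
Step 3: Evaluate root node
  0 AND 1 = 0

0


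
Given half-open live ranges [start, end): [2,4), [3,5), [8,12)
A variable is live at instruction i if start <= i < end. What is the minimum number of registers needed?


Live ranges:
  Var0: [2, 4)
  Var1: [3, 5)
  Var2: [8, 12)
Sweep-line events (position, delta, active):
  pos=2 start -> active=1
  pos=3 start -> active=2
  pos=4 end -> active=1
  pos=5 end -> active=0
  pos=8 start -> active=1
  pos=12 end -> active=0
Maximum simultaneous active: 2
Minimum registers needed: 2

2


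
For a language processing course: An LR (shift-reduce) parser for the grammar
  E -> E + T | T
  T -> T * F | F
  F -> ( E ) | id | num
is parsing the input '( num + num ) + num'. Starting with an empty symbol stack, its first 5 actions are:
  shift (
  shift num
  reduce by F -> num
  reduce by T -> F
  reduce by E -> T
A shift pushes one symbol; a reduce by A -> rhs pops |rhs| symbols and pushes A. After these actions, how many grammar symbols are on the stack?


Tracking the symbol stack through each action:
  Action 1: shift '(' : push -> stack = [(] (size 1)
  Action 2: shift 'num' : push -> stack = [(, num] (size 2)
  Action 3: reduce by F -> num : pop 1, push F -> stack = [(, F] (size 2)
  Action 4: reduce by T -> F : pop 1, push T -> stack = [(, T] (size 2)
  Action 5: reduce by E -> T : pop 1, push E -> stack = [(, E] (size 2)
Final stack size: 2

2


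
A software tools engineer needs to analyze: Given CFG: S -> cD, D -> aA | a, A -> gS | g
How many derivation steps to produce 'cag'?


Grammar: S -> cD, D -> aA | a, A -> gS | g
Deriving 'cag':
Step 1: S -> cD => cD
Step 2: D -> aA => caA
Step 3: A -> g => cag
Total derivation steps: 3

3


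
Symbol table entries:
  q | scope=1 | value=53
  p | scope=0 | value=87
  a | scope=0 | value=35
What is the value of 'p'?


Searching symbol table for 'p':
  q | scope=1 | value=53
  p | scope=0 | value=87 <- MATCH
  a | scope=0 | value=35
Found 'p' at scope 0 with value 87

87


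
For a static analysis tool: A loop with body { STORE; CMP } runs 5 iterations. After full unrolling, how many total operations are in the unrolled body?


Loop body operations: STORE, CMP (2 ops per iteration)
Unrolling 5 iterations:
  Iteration 1: STORE, CMP (2 ops)
  Iteration 2: STORE, CMP (2 ops)
  Iteration 3: STORE, CMP (2 ops)
  Iteration 4: STORE, CMP (2 ops)
  Iteration 5: STORE, CMP (2 ops)
Total: 5 iterations * 2 ops/iter = 10 operations

10


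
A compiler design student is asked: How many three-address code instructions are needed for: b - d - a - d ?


Expression: b - d - a - d
Generating three-address code (respecting * over +/- precedence):
  Instruction 1: t1 = b - d
  Instruction 2: t2 = t1 - a
  Instruction 3: t3 = t2 - d
Total instructions: 3

3


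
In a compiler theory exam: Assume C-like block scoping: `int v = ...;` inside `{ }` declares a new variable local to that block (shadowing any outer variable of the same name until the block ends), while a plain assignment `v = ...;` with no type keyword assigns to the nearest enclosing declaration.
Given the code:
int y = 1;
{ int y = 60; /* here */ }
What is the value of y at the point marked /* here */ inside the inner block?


Analyzing scoping rules:
Outer scope: declares y = 1
Inner block: 'int y = 60;' declares a NEW y that shadows the outer one
Inside the block the inner declaration is in scope -> 60
Result: 60

60


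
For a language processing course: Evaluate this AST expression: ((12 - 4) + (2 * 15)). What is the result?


Expression: ((12 - 4) + (2 * 15))
Evaluating step by step:
  12 - 4 = 8
  2 * 15 = 30
  8 + 30 = 38
Result: 38

38


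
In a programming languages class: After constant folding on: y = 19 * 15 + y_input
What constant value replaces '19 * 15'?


Identifying constant sub-expression:
  Original: y = 19 * 15 + y_input
  19 and 15 are both compile-time constants
  Evaluating: 19 * 15 = 285
  After folding: y = 285 + y_input

285


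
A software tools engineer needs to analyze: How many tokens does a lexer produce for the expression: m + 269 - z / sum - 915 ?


Scanning 'm + 269 - z / sum - 915'
Token 1: 'm' -> identifier
Token 2: '+' -> operator
Token 3: '269' -> integer_literal
Token 4: '-' -> operator
Token 5: 'z' -> identifier
Token 6: '/' -> operator
Token 7: 'sum' -> identifier
Token 8: '-' -> operator
Token 9: '915' -> integer_literal
Total tokens: 9

9


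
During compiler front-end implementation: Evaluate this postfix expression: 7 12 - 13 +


Processing tokens left to right:
Push 7, Push 12
Pop 7 and 12, compute 7 - 12 = -5, push -5
Push 13
Pop -5 and 13, compute -5 + 13 = 8, push 8
Stack result: 8

8


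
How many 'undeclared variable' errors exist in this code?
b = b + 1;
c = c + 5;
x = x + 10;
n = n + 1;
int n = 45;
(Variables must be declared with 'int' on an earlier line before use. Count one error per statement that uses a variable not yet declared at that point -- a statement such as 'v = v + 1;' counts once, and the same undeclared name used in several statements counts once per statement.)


Scanning code line by line:
  Line 1: use 'b' -> ERROR (undeclared)
  Line 2: use 'c' -> ERROR (undeclared)
  Line 3: use 'x' -> ERROR (undeclared)
  Line 4: use 'n' -> ERROR (undeclared)
  Line 5: declare 'n' -> declared = ['n']
Total undeclared variable errors: 4

4


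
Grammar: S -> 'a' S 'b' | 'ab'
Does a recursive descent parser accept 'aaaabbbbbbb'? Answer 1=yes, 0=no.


Grammar accepts strings of the form a^n b^n (n >= 1)
Word: 'aaaabbbbbbb'
Counting: 4 a's and 7 b's
Check: 4 == 7? No
Mismatch: a-count != b-count
Rejected

0


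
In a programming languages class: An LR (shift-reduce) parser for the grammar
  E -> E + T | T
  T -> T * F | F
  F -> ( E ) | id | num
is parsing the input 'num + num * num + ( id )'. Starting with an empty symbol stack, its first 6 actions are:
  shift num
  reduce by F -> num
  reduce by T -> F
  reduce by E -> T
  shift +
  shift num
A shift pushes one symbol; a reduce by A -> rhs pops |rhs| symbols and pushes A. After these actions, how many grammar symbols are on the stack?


Tracking the symbol stack through each action:
  Action 1: shift 'num' : push -> stack = [num] (size 1)
  Action 2: reduce by F -> num : pop 1, push F -> stack = [F] (size 1)
  Action 3: reduce by T -> F : pop 1, push T -> stack = [T] (size 1)
  Action 4: reduce by E -> T : pop 1, push E -> stack = [E] (size 1)
  Action 5: shift '+' : push -> stack = [E, +] (size 2)
  Action 6: shift 'num' : push -> stack = [E, +, num] (size 3)
Final stack size: 3

3


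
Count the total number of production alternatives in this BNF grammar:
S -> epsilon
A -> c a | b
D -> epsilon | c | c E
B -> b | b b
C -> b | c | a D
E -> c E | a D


Counting alternatives per rule:
  S: 1 alternative(s)
  A: 2 alternative(s)
  D: 3 alternative(s)
  B: 2 alternative(s)
  C: 3 alternative(s)
  E: 2 alternative(s)
Sum: 1 + 2 + 3 + 2 + 3 + 2 = 13

13


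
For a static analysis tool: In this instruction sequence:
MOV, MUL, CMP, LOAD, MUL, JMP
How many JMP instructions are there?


Scanning instruction sequence for JMP:
  Position 1: MOV
  Position 2: MUL
  Position 3: CMP
  Position 4: LOAD
  Position 5: MUL
  Position 6: JMP <- MATCH
Matches at positions: [6]
Total JMP count: 1

1


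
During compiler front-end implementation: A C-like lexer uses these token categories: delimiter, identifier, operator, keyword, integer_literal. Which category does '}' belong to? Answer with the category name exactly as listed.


Token: '}'
Checking categories:
  identifier: no
  integer_literal: no
  operator: no
  keyword: no
  delimiter: YES
Category: delimiter

delimiter


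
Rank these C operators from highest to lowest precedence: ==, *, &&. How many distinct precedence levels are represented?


Looking up precedence for each operator:
  == -> precedence 3
  * -> precedence 6
  && -> precedence 2
Sorted highest to lowest: *, ==, &&
Distinct precedence values: [6, 3, 2]
Number of distinct levels: 3

3


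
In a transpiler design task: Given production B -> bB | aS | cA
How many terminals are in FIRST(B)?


Production: B -> bB | aS | cA
Examining each alternative for leading terminals:
  B -> bB : first terminal = 'b'
  B -> aS : first terminal = 'a'
  B -> cA : first terminal = 'c'
FIRST(B) = {a, b, c}
Count: 3

3


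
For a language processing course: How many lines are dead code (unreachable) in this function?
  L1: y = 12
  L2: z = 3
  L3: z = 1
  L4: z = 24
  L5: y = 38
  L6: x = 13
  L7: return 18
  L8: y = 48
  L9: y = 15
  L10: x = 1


Analyzing control flow:
  L1: reachable (before return)
  L2: reachable (before return)
  L3: reachable (before return)
  L4: reachable (before return)
  L5: reachable (before return)
  L6: reachable (before return)
  L7: reachable (return statement)
  L8: DEAD (after return at L7)
  L9: DEAD (after return at L7)
  L10: DEAD (after return at L7)
Return at L7, total lines = 10
Dead lines: L8 through L10
Count: 3

3


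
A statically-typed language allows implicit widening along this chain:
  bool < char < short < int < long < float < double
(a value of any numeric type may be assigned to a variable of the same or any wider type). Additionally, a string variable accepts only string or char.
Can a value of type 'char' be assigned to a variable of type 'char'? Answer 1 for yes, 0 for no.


Target variable type: char
Source value type: char
Numeric ranks: char=1, char=1
Widening allowed iff rank(source) <= rank(target): 1 <= 1? Yes
Result: 1

1


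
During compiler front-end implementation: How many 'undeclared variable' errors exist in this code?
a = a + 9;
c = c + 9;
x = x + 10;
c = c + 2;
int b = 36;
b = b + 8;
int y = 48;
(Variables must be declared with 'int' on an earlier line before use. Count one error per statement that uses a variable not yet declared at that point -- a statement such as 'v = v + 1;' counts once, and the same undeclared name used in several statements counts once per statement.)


Scanning code line by line:
  Line 1: use 'a' -> ERROR (undeclared)
  Line 2: use 'c' -> ERROR (undeclared)
  Line 3: use 'x' -> ERROR (undeclared)
  Line 4: use 'c' -> ERROR (undeclared)
  Line 5: declare 'b' -> declared = ['b']
  Line 6: use 'b' -> OK (declared)
  Line 7: declare 'y' -> declared = ['b', 'y']
Total undeclared variable errors: 4

4


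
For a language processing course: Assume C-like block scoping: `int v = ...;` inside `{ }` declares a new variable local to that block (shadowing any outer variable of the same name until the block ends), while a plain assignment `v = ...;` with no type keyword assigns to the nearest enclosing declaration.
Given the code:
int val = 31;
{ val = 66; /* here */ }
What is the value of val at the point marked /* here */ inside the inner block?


Analyzing scoping rules:
Outer scope: declares val = 31
Inner block: 'val = 66;' has no type keyword, so it is an assignment to the outer val (no shadowing)
Inside the block, after the assignment -> 66
Result: 66

66


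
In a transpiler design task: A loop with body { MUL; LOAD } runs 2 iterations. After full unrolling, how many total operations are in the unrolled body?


Loop body operations: MUL, LOAD (2 ops per iteration)
Unrolling 2 iterations:
  Iteration 1: MUL, LOAD (2 ops)
  Iteration 2: MUL, LOAD (2 ops)
Total: 2 iterations * 2 ops/iter = 4 operations

4


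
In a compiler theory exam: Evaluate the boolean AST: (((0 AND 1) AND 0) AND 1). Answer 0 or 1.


Step 1: Evaluate inner node
  0 AND 1 = 0
Step 2: Evaluate next node
  0 AND 0 = 0
Step 3: Evaluate root node
  0 AND 1 = 0

0


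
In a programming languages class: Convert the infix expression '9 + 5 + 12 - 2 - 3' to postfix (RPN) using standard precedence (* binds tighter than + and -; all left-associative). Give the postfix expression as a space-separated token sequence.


Applying the shunting-yard algorithm:
  Operand 9 -> output
  Push '+' onto operator stack -> op-stack: [+]
  Operand 5 -> output
  See '+' (prec 1); top '+' (prec 1) >= it -> pop '+' to output
  Push '+' onto operator stack -> op-stack: [+]
  Operand 12 -> output
  See '-' (prec 1); top '+' (prec 1) >= it -> pop '+' to output
  Push '-' onto operator stack -> op-stack: [-]
  Operand 2 -> output
  See '-' (prec 1); top '-' (prec 1) >= it -> pop '-' to output
  Push '-' onto operator stack -> op-stack: [-]
  Operand 3 -> output
  End of input: pop '-' to output
Postfix result: 9 5 + 12 + 2 - 3 -

9 5 + 12 + 2 - 3 -


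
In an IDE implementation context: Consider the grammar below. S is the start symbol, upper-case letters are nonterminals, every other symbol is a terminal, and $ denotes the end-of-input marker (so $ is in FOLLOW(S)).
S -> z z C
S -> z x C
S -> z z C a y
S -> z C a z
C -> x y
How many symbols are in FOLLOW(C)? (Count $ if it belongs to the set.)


S is the start symbol and does not occur in any rule body, so FOLLOW(S) = {$}.
Examining every occurrence of C in a rule body:
  S -> z z C : C is at the right end -> add FOLLOW(S) = {$}
  S -> z x C : C is at the right end -> add FOLLOW(S) = {$} (already in the set)
  S -> z z C a y : C is followed by terminal 'a' -> add 'a'
  S -> z C a z : C is followed by terminal 'a' -> add 'a' (already in the set)
  C -> x y : C does not occur in the body -> contributes nothing
FOLLOW(C) = {a, $}
Count: 2

2


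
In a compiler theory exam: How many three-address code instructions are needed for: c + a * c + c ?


Expression: c + a * c + c
Generating three-address code (respecting * over +/- precedence):
  Instruction 1: t1 = a * c
  Instruction 2: t2 = c + t1
  Instruction 3: t3 = t2 + c
Total instructions: 3

3


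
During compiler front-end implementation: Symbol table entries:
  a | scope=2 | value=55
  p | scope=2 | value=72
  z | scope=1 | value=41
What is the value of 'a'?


Searching symbol table for 'a':
  a | scope=2 | value=55 <- MATCH
  p | scope=2 | value=72
  z | scope=1 | value=41
Found 'a' at scope 2 with value 55

55


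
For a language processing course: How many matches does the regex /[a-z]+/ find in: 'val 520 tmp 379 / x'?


Pattern: /[a-z]+/ (identifiers)
Input: 'val 520 tmp 379 / x'
Scanning for matches:
  Match 1: 'val'
  Match 2: 'tmp'
  Match 3: 'x'
Total matches: 3

3


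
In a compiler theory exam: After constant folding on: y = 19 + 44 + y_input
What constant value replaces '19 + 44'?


Identifying constant sub-expression:
  Original: y = 19 + 44 + y_input
  19 and 44 are both compile-time constants
  Evaluating: 19 + 44 = 63
  After folding: y = 63 + y_input

63


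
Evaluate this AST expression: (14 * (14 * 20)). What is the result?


Expression: (14 * (14 * 20))
Evaluating step by step:
  14 * 20 = 280
  14 * 280 = 3920
Result: 3920

3920


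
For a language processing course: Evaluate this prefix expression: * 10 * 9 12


Parsing prefix expression: * 10 * 9 12
Step 1: Innermost operation '* 9 12'
  9 * 12 = 108
Step 2: Outer operation '* 10 [108]'
  10 * 108 = 1080

1080


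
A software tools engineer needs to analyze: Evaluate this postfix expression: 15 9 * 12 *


Processing tokens left to right:
Push 15, Push 9
Pop 15 and 9, compute 15 * 9 = 135, push 135
Push 12
Pop 135 and 12, compute 135 * 12 = 1620, push 1620
Stack result: 1620

1620


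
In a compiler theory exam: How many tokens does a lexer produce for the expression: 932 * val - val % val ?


Scanning '932 * val - val % val'
Token 1: '932' -> integer_literal
Token 2: '*' -> operator
Token 3: 'val' -> identifier
Token 4: '-' -> operator
Token 5: 'val' -> identifier
Token 6: '%' -> operator
Token 7: 'val' -> identifier
Total tokens: 7

7


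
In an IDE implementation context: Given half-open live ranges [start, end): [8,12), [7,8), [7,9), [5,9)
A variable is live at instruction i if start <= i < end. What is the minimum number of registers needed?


Live ranges:
  Var0: [8, 12)
  Var1: [7, 8)
  Var2: [7, 9)
  Var3: [5, 9)
Sweep-line events (position, delta, active):
  pos=5 start -> active=1
  pos=7 start -> active=2
  pos=7 start -> active=3
  pos=8 end -> active=2
  pos=8 start -> active=3
  pos=9 end -> active=2
  pos=9 end -> active=1
  pos=12 end -> active=0
Maximum simultaneous active: 3
Minimum registers needed: 3

3


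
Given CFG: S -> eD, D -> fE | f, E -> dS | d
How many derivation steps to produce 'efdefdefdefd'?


Grammar: S -> eD, D -> fE | f, E -> dS | d
Deriving 'efdefdefdefd':
Step 1: S -> eD => eD
Step 2: D -> fE => efE
Step 3: E -> dS => efdS
Step 4: S -> eD => efdeD
Step 5: D -> fE => efdefE
Step 6: E -> dS => efdefdS
Step 7: S -> eD => efdefdeD
Step 8: D -> fE => efdefdefE
Step 9: E -> dS => efdefdefdS
Step 10: S -> eD => efdefdefdeD
Step 11: D -> fE => efdefdefdefE
Step 12: E -> d => efdefdefdefd
Total derivation steps: 12

12


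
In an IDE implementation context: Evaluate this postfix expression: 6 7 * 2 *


Processing tokens left to right:
Push 6, Push 7
Pop 6 and 7, compute 6 * 7 = 42, push 42
Push 2
Pop 42 and 2, compute 42 * 2 = 84, push 84
Stack result: 84

84


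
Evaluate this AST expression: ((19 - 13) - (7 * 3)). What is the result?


Expression: ((19 - 13) - (7 * 3))
Evaluating step by step:
  19 - 13 = 6
  7 * 3 = 21
  6 - 21 = -15
Result: -15

-15


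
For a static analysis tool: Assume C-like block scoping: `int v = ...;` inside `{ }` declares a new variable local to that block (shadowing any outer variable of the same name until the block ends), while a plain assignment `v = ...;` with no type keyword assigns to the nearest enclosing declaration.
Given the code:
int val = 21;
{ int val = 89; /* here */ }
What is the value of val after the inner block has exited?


Analyzing scoping rules:
Outer scope: declares val = 21
Inner block: 'int val = 89;' declares a NEW val that shadows the outer one
When the block exits the inner val goes out of scope; the outer val was never modified -> 21
Result: 21

21


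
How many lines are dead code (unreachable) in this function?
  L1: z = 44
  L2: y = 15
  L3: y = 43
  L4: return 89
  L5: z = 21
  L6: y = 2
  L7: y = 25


Analyzing control flow:
  L1: reachable (before return)
  L2: reachable (before return)
  L3: reachable (before return)
  L4: reachable (return statement)
  L5: DEAD (after return at L4)
  L6: DEAD (after return at L4)
  L7: DEAD (after return at L4)
Return at L4, total lines = 7
Dead lines: L5 through L7
Count: 3

3


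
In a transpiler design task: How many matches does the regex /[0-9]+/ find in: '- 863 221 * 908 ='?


Pattern: /[0-9]+/ (int literals)
Input: '- 863 221 * 908 ='
Scanning for matches:
  Match 1: '863'
  Match 2: '221'
  Match 3: '908'
Total matches: 3

3


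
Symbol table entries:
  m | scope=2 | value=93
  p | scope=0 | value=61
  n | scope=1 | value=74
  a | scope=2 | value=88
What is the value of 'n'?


Searching symbol table for 'n':
  m | scope=2 | value=93
  p | scope=0 | value=61
  n | scope=1 | value=74 <- MATCH
  a | scope=2 | value=88
Found 'n' at scope 1 with value 74

74


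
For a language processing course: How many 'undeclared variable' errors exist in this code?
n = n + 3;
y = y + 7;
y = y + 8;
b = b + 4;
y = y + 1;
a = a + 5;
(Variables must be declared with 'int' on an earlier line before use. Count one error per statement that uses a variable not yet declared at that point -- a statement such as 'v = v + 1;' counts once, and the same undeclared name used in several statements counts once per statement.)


Scanning code line by line:
  Line 1: use 'n' -> ERROR (undeclared)
  Line 2: use 'y' -> ERROR (undeclared)
  Line 3: use 'y' -> ERROR (undeclared)
  Line 4: use 'b' -> ERROR (undeclared)
  Line 5: use 'y' -> ERROR (undeclared)
  Line 6: use 'a' -> ERROR (undeclared)
Total undeclared variable errors: 6

6


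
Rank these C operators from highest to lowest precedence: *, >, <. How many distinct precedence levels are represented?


Looking up precedence for each operator:
  * -> precedence 6
  > -> precedence 4
  < -> precedence 4
Sorted highest to lowest: *, >, <
Distinct precedence values: [6, 4]
Number of distinct levels: 2

2


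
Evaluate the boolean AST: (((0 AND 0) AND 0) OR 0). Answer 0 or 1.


Step 1: Evaluate inner node
  0 AND 0 = 0
Step 2: Evaluate next node
  0 AND 0 = 0
Step 3: Evaluate root node
  0 OR 0 = 0

0


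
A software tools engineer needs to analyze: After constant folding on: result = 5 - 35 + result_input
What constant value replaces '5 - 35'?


Identifying constant sub-expression:
  Original: result = 5 - 35 + result_input
  5 and 35 are both compile-time constants
  Evaluating: 5 - 35 = -30
  After folding: result = -30 + result_input

-30
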